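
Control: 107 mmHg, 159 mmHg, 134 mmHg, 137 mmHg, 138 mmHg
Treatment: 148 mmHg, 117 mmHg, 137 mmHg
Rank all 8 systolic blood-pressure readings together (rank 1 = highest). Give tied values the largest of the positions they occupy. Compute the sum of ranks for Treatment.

14

Sorted (descending): 159, 148, 138, 137, 137, 134, 117, 107
The 2 values of 137 occupy positions 4–5 → each gets rank 5.
Treatment values → pooled ranks: 148→2, 117→7, 137→5
Rank sum = 2 + 7 + 5 = 14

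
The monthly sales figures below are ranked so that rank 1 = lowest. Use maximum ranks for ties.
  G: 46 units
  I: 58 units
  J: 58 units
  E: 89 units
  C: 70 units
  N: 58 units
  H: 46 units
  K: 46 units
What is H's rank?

Sorted (ascending): 46, 46, 46, 58, 58, 58, 70, 89
The 3 values of 46 occupy positions 1–3 → each gets rank 3.
The 3 values of 58 occupy positions 4–6 → each gets rank 6.
H has value 46 units → rank 3.

3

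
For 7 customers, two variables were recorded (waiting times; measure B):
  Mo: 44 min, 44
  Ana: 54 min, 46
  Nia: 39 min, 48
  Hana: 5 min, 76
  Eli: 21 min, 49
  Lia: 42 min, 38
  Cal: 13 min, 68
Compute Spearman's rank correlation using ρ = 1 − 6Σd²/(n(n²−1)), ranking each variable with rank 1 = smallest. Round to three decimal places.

-0.857

Ranks of variable 1: 6, 7, 4, 1, 3, 5, 2
Ranks of variable 2: 2, 3, 4, 7, 5, 1, 6
d = r₁ − r₂: 4, 4, 0, -6, -2, 4, -4
d²: 16, 16, 0, 36, 4, 16, 16; Σd² = 104
ρ = 1 − 6·104/(7·48) = 1 − 624/336 = -0.857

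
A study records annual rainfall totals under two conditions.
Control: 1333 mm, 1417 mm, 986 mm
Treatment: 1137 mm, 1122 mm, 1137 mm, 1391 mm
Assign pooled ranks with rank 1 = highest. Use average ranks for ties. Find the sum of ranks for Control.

Sorted (descending): 1417, 1391, 1333, 1137, 1137, 1122, 986
The 2 values of 1137 occupy positions 4–5 → average rank (4+5)/2 = 4.5.
Control values → pooled ranks: 1333→3, 1417→1, 986→7
Rank sum = 3 + 1 + 7 = 11

11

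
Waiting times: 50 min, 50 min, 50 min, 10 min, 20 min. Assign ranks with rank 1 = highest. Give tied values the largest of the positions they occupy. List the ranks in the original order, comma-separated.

Sorted (descending): 50, 50, 50, 20, 10
The 3 values of 50 occupy positions 1–3 → each gets rank 3.

3, 3, 3, 5, 4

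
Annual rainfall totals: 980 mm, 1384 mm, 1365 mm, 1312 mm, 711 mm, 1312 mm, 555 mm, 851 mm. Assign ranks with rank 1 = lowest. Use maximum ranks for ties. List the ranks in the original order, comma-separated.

4, 8, 7, 6, 2, 6, 1, 3

Sorted (ascending): 555, 711, 851, 980, 1312, 1312, 1365, 1384
The 2 values of 1312 occupy positions 5–6 → each gets rank 6.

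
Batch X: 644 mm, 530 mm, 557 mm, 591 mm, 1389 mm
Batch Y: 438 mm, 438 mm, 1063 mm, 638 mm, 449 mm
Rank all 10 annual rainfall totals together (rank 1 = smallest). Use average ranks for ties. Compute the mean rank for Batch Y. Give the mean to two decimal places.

4.40

Sorted (ascending): 438, 438, 449, 530, 557, 591, 638, 644, 1063, 1389
The 2 values of 438 occupy positions 1–2 → average rank (1+2)/2 = 1.5.
Batch Y values → pooled ranks: 438→1.5, 438→1.5, 1063→9, 638→7, 449→3
Mean rank = (1.5 + 1.5 + 9 + 7 + 3) / 5 = 4.40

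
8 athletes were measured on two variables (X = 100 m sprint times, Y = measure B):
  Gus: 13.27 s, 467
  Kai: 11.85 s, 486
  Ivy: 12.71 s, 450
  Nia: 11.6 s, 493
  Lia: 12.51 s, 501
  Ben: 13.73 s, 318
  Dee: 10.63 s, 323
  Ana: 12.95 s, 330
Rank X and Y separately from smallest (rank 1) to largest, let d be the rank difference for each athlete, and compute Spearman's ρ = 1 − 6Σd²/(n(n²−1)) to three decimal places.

-0.357

Ranks of variable 1: 7, 3, 5, 2, 4, 8, 1, 6
Ranks of variable 2: 5, 6, 4, 7, 8, 1, 2, 3
d = r₁ − r₂: 2, -3, 1, -5, -4, 7, -1, 3
d²: 4, 9, 1, 25, 16, 49, 1, 9; Σd² = 114
ρ = 1 − 6·114/(8·63) = 1 − 684/504 = -0.357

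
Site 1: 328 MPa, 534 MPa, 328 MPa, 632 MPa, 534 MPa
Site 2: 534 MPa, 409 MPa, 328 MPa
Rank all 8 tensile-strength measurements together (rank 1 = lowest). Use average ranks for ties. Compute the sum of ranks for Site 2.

Sorted (ascending): 328, 328, 328, 409, 534, 534, 534, 632
The 3 values of 328 occupy positions 1–3 → average rank 2.
The 3 values of 534 occupy positions 5–7 → average rank 6.
Site 2 values → pooled ranks: 534→6, 409→4, 328→2
Rank sum = 6 + 4 + 2 = 12

12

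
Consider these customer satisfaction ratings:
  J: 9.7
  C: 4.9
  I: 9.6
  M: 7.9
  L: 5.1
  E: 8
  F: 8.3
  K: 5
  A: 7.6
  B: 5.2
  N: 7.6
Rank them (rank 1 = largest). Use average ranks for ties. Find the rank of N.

6.5

Sorted (descending): 9.7, 9.6, 8.3, 8, 7.9, 7.6, 7.6, 5.2, 5.1, 5, 4.9
The 2 values of 7.6 occupy positions 6–7 → average rank (6+7)/2 = 6.5.
N has value 7.6 → rank 6.5.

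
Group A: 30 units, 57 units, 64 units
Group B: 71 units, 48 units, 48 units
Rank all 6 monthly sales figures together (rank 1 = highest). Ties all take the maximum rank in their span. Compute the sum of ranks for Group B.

Sorted (descending): 71, 64, 57, 48, 48, 30
The 2 values of 48 occupy positions 4–5 → each gets rank 5.
Group B values → pooled ranks: 71→1, 48→5, 48→5
Rank sum = 1 + 5 + 5 = 11

11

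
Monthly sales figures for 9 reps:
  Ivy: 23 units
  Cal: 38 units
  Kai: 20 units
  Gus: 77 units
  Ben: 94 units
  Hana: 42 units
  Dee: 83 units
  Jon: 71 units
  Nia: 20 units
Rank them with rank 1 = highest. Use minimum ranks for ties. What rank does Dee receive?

Sorted (descending): 94, 83, 77, 71, 42, 38, 23, 20, 20
The 2 values of 20 occupy positions 8–9 → each gets rank 8.
Dee has value 83 units → rank 2.

2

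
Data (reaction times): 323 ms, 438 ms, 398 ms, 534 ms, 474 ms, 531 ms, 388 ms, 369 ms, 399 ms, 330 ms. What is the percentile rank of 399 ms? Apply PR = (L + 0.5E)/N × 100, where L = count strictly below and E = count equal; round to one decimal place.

55.0

N = 10.
Strictly below 399: 5. Equal to 399: 1.
PR = (5 + 0.5·1)/10 × 100 = 55.0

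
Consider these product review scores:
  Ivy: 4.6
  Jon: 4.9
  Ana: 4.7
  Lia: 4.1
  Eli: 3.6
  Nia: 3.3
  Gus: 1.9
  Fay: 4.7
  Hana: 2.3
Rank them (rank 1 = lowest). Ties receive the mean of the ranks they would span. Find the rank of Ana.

Sorted (ascending): 1.9, 2.3, 3.3, 3.6, 4.1, 4.6, 4.7, 4.7, 4.9
The 2 values of 4.7 occupy positions 7–8 → average rank (7+8)/2 = 7.5.
Ana has value 4.7 → rank 7.5.

7.5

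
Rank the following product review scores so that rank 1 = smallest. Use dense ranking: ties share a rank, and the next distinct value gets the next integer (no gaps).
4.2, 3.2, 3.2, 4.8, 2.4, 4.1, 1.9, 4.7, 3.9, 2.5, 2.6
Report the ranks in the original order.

Sorted (ascending): 1.9, 2.4, 2.5, 2.6, 3.2, 3.2, 3.9, 4.1, 4.2, 4.7, 4.8
The 2 values of 3.2 share dense rank 5.
Remaining distinct values take the next consecutive integers.

8, 5, 5, 10, 2, 7, 1, 9, 6, 3, 4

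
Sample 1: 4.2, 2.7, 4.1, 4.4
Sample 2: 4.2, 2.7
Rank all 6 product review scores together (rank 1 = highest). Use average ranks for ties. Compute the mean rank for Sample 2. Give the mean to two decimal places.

Sorted (descending): 4.4, 4.2, 4.2, 4.1, 2.7, 2.7
The 2 values of 4.2 occupy positions 2–3 → average rank (2+3)/2 = 2.5.
The 2 values of 2.7 occupy positions 5–6 → average rank (5+6)/2 = 5.5.
Sample 2 values → pooled ranks: 4.2→2.5, 2.7→5.5
Mean rank = (2.5 + 5.5) / 2 = 4.00

4.00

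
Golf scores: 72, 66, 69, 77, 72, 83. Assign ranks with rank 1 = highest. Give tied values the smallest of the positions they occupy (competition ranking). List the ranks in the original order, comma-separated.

Sorted (descending): 83, 77, 72, 72, 69, 66
The 2 values of 72 occupy positions 3–4 → each gets rank 3.

3, 6, 5, 2, 3, 1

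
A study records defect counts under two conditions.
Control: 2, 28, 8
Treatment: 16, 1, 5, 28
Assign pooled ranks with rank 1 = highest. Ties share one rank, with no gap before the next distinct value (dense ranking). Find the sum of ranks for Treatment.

Sorted (descending): 28, 28, 16, 8, 5, 2, 1
The 2 values of 28 share dense rank 1.
Remaining distinct values take the next consecutive integers.
Treatment values → pooled ranks: 16→2, 1→6, 5→4, 28→1
Rank sum = 2 + 6 + 4 + 1 = 13

13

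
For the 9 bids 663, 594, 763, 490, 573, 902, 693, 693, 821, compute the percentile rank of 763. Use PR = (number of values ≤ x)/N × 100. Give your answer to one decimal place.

N = 9.
Strictly below 763: 6. Equal to 763: 1.
PR = 7/9 × 100 = 77.8

77.8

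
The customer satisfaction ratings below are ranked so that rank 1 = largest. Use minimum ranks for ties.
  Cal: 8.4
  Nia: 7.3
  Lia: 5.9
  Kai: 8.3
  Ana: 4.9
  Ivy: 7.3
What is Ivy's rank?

3

Sorted (descending): 8.4, 8.3, 7.3, 7.3, 5.9, 4.9
The 2 values of 7.3 occupy positions 3–4 → each gets rank 3.
Ivy has value 7.3 → rank 3.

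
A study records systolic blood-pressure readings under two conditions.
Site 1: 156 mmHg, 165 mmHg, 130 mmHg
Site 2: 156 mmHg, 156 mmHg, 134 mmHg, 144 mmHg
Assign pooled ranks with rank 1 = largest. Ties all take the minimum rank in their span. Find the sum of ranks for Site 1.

10

Sorted (descending): 165, 156, 156, 156, 144, 134, 130
The 3 values of 156 occupy positions 2–4 → each gets rank 2.
Site 1 values → pooled ranks: 156→2, 165→1, 130→7
Rank sum = 2 + 1 + 7 = 10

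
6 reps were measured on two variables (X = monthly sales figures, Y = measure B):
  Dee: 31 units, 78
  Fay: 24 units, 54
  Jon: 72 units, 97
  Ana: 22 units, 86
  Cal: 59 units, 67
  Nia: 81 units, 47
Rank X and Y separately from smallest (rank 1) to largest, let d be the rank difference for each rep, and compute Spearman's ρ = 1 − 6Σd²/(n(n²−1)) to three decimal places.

-0.257

Ranks of variable 1: 3, 2, 5, 1, 4, 6
Ranks of variable 2: 4, 2, 6, 5, 3, 1
d = r₁ − r₂: -1, 0, -1, -4, 1, 5
d²: 1, 0, 1, 16, 1, 25; Σd² = 44
ρ = 1 − 6·44/(6·35) = 1 − 264/210 = -0.257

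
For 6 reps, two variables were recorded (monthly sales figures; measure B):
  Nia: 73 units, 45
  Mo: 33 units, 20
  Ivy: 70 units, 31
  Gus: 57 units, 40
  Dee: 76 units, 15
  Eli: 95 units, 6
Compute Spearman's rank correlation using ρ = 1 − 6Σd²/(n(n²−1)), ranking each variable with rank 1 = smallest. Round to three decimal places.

-0.486

Ranks of variable 1: 4, 1, 3, 2, 5, 6
Ranks of variable 2: 6, 3, 4, 5, 2, 1
d = r₁ − r₂: -2, -2, -1, -3, 3, 5
d²: 4, 4, 1, 9, 9, 25; Σd² = 52
ρ = 1 − 6·52/(6·35) = 1 − 312/210 = -0.486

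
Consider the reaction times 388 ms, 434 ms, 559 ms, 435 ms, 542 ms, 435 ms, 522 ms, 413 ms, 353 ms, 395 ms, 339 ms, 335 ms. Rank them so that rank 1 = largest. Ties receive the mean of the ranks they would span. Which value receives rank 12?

335

Sorted (descending): 559, 542, 522, 435, 435, 434, 413, 395, 388, 353, 339, 335
The 2 values of 435 occupy positions 4–5 → average rank (4+5)/2 = 4.5.
Rank 12 → value 335.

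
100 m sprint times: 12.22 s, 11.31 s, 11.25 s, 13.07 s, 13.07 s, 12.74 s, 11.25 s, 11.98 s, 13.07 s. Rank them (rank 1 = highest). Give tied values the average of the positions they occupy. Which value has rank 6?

11.98

Sorted (descending): 13.07, 13.07, 13.07, 12.74, 12.22, 11.98, 11.31, 11.25, 11.25
The 3 values of 13.07 occupy positions 1–3 → average rank 2.
The 2 values of 11.25 occupy positions 8–9 → average rank (8+9)/2 = 8.5.
Rank 6 → value 11.98.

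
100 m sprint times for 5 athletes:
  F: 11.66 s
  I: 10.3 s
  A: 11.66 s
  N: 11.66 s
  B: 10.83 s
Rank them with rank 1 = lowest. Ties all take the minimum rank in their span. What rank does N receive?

Sorted (ascending): 10.3, 10.83, 11.66, 11.66, 11.66
The 3 values of 11.66 occupy positions 3–5 → each gets rank 3.
N has value 11.66 s → rank 3.

3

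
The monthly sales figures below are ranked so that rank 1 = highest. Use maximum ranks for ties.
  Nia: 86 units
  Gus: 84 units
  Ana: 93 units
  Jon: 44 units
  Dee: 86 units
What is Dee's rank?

3

Sorted (descending): 93, 86, 86, 84, 44
The 2 values of 86 occupy positions 2–3 → each gets rank 3.
Dee has value 86 units → rank 3.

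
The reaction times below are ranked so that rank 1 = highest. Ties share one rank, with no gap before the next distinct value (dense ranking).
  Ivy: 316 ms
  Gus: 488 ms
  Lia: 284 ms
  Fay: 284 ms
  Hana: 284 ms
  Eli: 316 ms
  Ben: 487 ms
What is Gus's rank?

Sorted (descending): 488, 487, 316, 316, 284, 284, 284
The 2 values of 316 share dense rank 3.
The 3 values of 284 share dense rank 4.
Remaining distinct values take the next consecutive integers.
Gus has value 488 ms → rank 1.

1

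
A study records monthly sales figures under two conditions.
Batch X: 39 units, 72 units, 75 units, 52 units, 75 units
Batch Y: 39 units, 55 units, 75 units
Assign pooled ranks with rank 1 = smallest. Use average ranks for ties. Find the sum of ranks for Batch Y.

12.5

Sorted (ascending): 39, 39, 52, 55, 72, 75, 75, 75
The 2 values of 39 occupy positions 1–2 → average rank (1+2)/2 = 1.5.
The 3 values of 75 occupy positions 6–8 → average rank 7.
Batch Y values → pooled ranks: 39→1.5, 55→4, 75→7
Rank sum = 1.5 + 4 + 7 = 12.5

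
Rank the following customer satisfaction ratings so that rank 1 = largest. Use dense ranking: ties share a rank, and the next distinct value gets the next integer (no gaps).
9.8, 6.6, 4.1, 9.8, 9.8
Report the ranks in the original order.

1, 2, 3, 1, 1

Sorted (descending): 9.8, 9.8, 9.8, 6.6, 4.1
The 3 values of 9.8 share dense rank 1.
Remaining distinct values take the next consecutive integers.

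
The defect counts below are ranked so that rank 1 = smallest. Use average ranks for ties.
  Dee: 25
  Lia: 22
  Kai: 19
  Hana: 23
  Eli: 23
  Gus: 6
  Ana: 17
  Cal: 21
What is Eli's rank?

Sorted (ascending): 6, 17, 19, 21, 22, 23, 23, 25
The 2 values of 23 occupy positions 6–7 → average rank (6+7)/2 = 6.5.
Eli has value 23 → rank 6.5.

6.5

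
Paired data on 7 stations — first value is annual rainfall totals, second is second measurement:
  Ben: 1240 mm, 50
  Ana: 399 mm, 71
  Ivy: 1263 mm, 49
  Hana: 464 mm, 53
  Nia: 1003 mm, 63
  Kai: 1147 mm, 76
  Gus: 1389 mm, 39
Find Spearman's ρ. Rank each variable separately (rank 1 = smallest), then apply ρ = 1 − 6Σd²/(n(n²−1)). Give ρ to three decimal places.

Ranks of variable 1: 5, 1, 6, 2, 3, 4, 7
Ranks of variable 2: 3, 6, 2, 4, 5, 7, 1
d = r₁ − r₂: 2, -5, 4, -2, -2, -3, 6
d²: 4, 25, 16, 4, 4, 9, 36; Σd² = 98
ρ = 1 − 6·98/(7·48) = 1 − 588/336 = -0.750

-0.750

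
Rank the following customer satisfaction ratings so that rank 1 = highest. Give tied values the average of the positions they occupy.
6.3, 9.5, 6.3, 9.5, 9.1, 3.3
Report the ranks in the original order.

4.5, 1.5, 4.5, 1.5, 3, 6

Sorted (descending): 9.5, 9.5, 9.1, 6.3, 6.3, 3.3
The 2 values of 9.5 occupy positions 1–2 → average rank (1+2)/2 = 1.5.
The 2 values of 6.3 occupy positions 4–5 → average rank (4+5)/2 = 4.5.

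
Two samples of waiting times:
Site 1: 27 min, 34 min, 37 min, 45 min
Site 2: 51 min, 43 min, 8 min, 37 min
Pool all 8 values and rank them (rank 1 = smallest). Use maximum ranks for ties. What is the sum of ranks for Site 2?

20

Sorted (ascending): 8, 27, 34, 37, 37, 43, 45, 51
The 2 values of 37 occupy positions 4–5 → each gets rank 5.
Site 2 values → pooled ranks: 51→8, 43→6, 8→1, 37→5
Rank sum = 8 + 6 + 1 + 5 = 20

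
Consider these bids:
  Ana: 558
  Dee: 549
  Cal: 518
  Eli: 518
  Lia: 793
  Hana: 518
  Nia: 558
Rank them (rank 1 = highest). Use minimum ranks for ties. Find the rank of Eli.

Sorted (descending): 793, 558, 558, 549, 518, 518, 518
The 2 values of 558 occupy positions 2–3 → each gets rank 2.
The 3 values of 518 occupy positions 5–7 → each gets rank 5.
Eli has value 518 → rank 5.

5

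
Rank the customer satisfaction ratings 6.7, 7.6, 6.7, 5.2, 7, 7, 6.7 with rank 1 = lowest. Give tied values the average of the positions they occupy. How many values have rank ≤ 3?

Sorted (ascending): 5.2, 6.7, 6.7, 6.7, 7, 7, 7.6
The 3 values of 6.7 occupy positions 2–4 → average rank 3.
The 2 values of 7 occupy positions 5–6 → average rank (5+6)/2 = 5.5.
Ranks ≤ 3: {1, 3, 3, 3} → 4 values.

4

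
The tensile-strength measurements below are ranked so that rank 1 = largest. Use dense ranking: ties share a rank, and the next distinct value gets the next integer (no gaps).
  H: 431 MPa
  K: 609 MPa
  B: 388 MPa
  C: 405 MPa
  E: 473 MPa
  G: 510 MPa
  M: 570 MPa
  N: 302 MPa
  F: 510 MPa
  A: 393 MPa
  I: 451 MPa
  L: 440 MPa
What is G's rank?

3

Sorted (descending): 609, 570, 510, 510, 473, 451, 440, 431, 405, 393, 388, 302
The 2 values of 510 share dense rank 3.
Remaining distinct values take the next consecutive integers.
G has value 510 MPa → rank 3.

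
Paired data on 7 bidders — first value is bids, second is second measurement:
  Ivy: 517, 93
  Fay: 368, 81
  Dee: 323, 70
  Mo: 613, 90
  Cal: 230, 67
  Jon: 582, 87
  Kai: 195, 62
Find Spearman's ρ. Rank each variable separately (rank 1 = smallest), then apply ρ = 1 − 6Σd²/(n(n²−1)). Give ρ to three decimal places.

Ranks of variable 1: 5, 4, 3, 7, 2, 6, 1
Ranks of variable 2: 7, 4, 3, 6, 2, 5, 1
d = r₁ − r₂: -2, 0, 0, 1, 0, 1, 0
d²: 4, 0, 0, 1, 0, 1, 0; Σd² = 6
ρ = 1 − 6·6/(7·48) = 1 − 36/336 = 0.893

0.893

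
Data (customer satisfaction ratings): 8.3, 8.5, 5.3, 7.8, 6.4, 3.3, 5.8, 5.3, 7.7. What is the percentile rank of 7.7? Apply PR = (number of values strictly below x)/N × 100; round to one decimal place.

N = 9.
Strictly below 7.7: 5. Equal to 7.7: 1.
PR = 5/9 × 100 = 55.6

55.6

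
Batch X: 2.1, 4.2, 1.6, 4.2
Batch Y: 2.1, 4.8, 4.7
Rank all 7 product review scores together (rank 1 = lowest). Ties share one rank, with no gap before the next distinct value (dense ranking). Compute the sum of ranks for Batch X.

Sorted (ascending): 1.6, 2.1, 2.1, 4.2, 4.2, 4.7, 4.8
The 2 values of 2.1 share dense rank 2.
The 2 values of 4.2 share dense rank 3.
Remaining distinct values take the next consecutive integers.
Batch X values → pooled ranks: 2.1→2, 4.2→3, 1.6→1, 4.2→3
Rank sum = 2 + 3 + 1 + 3 = 9

9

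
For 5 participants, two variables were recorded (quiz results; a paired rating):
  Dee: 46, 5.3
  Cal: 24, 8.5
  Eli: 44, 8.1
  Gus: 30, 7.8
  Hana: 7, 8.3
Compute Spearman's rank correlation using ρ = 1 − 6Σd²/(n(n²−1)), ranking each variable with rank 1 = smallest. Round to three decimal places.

-0.800

Ranks of variable 1: 5, 2, 4, 3, 1
Ranks of variable 2: 1, 5, 3, 2, 4
d = r₁ − r₂: 4, -3, 1, 1, -3
d²: 16, 9, 1, 1, 9; Σd² = 36
ρ = 1 − 6·36/(5·24) = 1 − 216/120 = -0.800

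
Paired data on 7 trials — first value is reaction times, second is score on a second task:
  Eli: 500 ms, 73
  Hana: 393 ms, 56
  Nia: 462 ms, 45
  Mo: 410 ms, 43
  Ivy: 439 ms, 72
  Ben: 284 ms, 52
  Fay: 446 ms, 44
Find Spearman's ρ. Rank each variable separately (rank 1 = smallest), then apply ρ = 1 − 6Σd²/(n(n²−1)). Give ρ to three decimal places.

Ranks of variable 1: 7, 2, 6, 3, 4, 1, 5
Ranks of variable 2: 7, 5, 3, 1, 6, 4, 2
d = r₁ − r₂: 0, -3, 3, 2, -2, -3, 3
d²: 0, 9, 9, 4, 4, 9, 9; Σd² = 44
ρ = 1 − 6·44/(7·48) = 1 − 264/336 = 0.214

0.214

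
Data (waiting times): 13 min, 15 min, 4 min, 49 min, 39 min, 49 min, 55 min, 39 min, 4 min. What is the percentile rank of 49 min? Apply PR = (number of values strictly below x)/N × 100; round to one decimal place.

N = 9.
Strictly below 49: 6. Equal to 49: 2.
PR = 6/9 × 100 = 66.7

66.7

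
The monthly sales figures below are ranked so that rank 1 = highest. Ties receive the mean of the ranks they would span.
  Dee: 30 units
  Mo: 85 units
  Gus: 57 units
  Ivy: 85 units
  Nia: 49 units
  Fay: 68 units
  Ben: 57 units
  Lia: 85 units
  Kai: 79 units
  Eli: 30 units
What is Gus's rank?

6.5

Sorted (descending): 85, 85, 85, 79, 68, 57, 57, 49, 30, 30
The 3 values of 85 occupy positions 1–3 → average rank 2.
The 2 values of 57 occupy positions 6–7 → average rank (6+7)/2 = 6.5.
The 2 values of 30 occupy positions 9–10 → average rank (9+10)/2 = 9.5.
Gus has value 57 units → rank 6.5.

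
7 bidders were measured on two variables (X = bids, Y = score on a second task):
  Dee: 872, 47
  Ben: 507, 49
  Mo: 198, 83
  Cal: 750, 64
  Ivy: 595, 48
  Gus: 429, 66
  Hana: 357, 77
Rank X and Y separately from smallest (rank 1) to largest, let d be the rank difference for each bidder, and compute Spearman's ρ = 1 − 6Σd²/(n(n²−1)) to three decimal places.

-0.893

Ranks of variable 1: 7, 4, 1, 6, 5, 3, 2
Ranks of variable 2: 1, 3, 7, 4, 2, 5, 6
d = r₁ − r₂: 6, 1, -6, 2, 3, -2, -4
d²: 36, 1, 36, 4, 9, 4, 16; Σd² = 106
ρ = 1 − 6·106/(7·48) = 1 − 636/336 = -0.893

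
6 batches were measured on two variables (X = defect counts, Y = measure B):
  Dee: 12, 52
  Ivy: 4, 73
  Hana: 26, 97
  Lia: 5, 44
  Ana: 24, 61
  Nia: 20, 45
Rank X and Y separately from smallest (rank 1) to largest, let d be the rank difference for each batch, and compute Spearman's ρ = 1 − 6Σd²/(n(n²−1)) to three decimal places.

Ranks of variable 1: 3, 1, 6, 2, 5, 4
Ranks of variable 2: 3, 5, 6, 1, 4, 2
d = r₁ − r₂: 0, -4, 0, 1, 1, 2
d²: 0, 16, 0, 1, 1, 4; Σd² = 22
ρ = 1 − 6·22/(6·35) = 1 − 132/210 = 0.371

0.371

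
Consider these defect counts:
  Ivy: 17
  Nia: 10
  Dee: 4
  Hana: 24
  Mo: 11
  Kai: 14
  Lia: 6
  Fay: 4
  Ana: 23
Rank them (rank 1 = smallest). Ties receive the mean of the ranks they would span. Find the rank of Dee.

Sorted (ascending): 4, 4, 6, 10, 11, 14, 17, 23, 24
The 2 values of 4 occupy positions 1–2 → average rank (1+2)/2 = 1.5.
Dee has value 4 → rank 1.5.

1.5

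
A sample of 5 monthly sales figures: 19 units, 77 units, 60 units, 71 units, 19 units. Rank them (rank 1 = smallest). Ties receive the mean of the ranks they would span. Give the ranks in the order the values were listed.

1.5, 5, 3, 4, 1.5

Sorted (ascending): 19, 19, 60, 71, 77
The 2 values of 19 occupy positions 1–2 → average rank (1+2)/2 = 1.5.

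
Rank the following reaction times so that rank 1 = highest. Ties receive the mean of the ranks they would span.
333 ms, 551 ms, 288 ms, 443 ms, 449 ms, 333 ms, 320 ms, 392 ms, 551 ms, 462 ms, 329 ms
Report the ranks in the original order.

7.5, 1.5, 11, 5, 4, 7.5, 10, 6, 1.5, 3, 9

Sorted (descending): 551, 551, 462, 449, 443, 392, 333, 333, 329, 320, 288
The 2 values of 551 occupy positions 1–2 → average rank (1+2)/2 = 1.5.
The 2 values of 333 occupy positions 7–8 → average rank (7+8)/2 = 7.5.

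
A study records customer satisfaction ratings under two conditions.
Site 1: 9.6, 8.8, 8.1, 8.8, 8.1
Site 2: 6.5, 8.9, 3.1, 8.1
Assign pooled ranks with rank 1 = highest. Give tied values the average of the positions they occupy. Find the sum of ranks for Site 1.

20

Sorted (descending): 9.6, 8.9, 8.8, 8.8, 8.1, 8.1, 8.1, 6.5, 3.1
The 2 values of 8.8 occupy positions 3–4 → average rank (3+4)/2 = 3.5.
The 3 values of 8.1 occupy positions 5–7 → average rank 6.
Site 1 values → pooled ranks: 9.6→1, 8.8→3.5, 8.1→6, 8.8→3.5, 8.1→6
Rank sum = 1 + 3.5 + 6 + 3.5 + 6 = 20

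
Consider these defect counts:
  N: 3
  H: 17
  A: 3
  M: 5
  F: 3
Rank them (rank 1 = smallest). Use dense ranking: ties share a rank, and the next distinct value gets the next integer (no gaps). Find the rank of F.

Sorted (ascending): 3, 3, 3, 5, 17
The 3 values of 3 share dense rank 1.
Remaining distinct values take the next consecutive integers.
F has value 3 → rank 1.

1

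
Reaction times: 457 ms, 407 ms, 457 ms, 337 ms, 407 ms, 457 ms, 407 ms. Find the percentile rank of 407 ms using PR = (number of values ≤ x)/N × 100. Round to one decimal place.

N = 7.
Strictly below 407: 1. Equal to 407: 3.
PR = 4/7 × 100 = 57.1

57.1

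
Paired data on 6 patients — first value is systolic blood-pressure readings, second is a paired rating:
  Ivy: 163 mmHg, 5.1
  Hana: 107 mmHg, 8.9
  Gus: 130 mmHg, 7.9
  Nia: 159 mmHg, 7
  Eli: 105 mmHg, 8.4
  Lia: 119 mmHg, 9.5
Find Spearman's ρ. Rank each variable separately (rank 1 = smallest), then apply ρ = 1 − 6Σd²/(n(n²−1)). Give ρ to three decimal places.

-0.771

Ranks of variable 1: 6, 2, 4, 5, 1, 3
Ranks of variable 2: 1, 5, 3, 2, 4, 6
d = r₁ − r₂: 5, -3, 1, 3, -3, -3
d²: 25, 9, 1, 9, 9, 9; Σd² = 62
ρ = 1 − 6·62/(6·35) = 1 − 372/210 = -0.771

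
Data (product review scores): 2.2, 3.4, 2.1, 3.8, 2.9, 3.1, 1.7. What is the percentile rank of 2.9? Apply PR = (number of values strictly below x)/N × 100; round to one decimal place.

42.9

N = 7.
Strictly below 2.9: 3. Equal to 2.9: 1.
PR = 3/7 × 100 = 42.9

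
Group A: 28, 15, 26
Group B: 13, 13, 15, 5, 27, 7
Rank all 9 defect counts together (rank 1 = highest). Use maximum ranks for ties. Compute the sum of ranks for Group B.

38

Sorted (descending): 28, 27, 26, 15, 15, 13, 13, 7, 5
The 2 values of 15 occupy positions 4–5 → each gets rank 5.
The 2 values of 13 occupy positions 6–7 → each gets rank 7.
Group B values → pooled ranks: 13→7, 13→7, 15→5, 5→9, 27→2, 7→8
Rank sum = 7 + 7 + 5 + 9 + 2 + 8 = 38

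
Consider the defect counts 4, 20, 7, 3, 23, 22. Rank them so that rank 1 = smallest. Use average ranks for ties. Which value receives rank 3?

Sorted (ascending): 3, 4, 7, 20, 22, 23
No ties — each value takes its position as its rank.
Rank 3 → value 7.

7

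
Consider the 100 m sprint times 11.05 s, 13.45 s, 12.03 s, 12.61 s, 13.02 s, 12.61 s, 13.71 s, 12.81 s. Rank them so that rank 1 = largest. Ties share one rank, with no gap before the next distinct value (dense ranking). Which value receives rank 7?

11.05

Sorted (descending): 13.71, 13.45, 13.02, 12.81, 12.61, 12.61, 12.03, 11.05
The 2 values of 12.61 share dense rank 5.
Remaining distinct values take the next consecutive integers.
Rank 7 → value 11.05.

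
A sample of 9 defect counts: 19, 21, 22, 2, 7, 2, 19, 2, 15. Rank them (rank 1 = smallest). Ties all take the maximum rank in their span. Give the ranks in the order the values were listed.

Sorted (ascending): 2, 2, 2, 7, 15, 19, 19, 21, 22
The 3 values of 2 occupy positions 1–3 → each gets rank 3.
The 2 values of 19 occupy positions 6–7 → each gets rank 7.

7, 8, 9, 3, 4, 3, 7, 3, 5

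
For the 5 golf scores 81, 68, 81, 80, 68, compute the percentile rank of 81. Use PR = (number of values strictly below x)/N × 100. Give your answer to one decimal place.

N = 5.
Strictly below 81: 3. Equal to 81: 2.
PR = 3/5 × 100 = 60.0

60.0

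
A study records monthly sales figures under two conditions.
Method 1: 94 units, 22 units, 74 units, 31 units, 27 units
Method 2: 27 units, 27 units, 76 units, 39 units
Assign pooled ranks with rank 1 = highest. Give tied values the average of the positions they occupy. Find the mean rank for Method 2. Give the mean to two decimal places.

Sorted (descending): 94, 76, 74, 39, 31, 27, 27, 27, 22
The 3 values of 27 occupy positions 6–8 → average rank 7.
Method 2 values → pooled ranks: 27→7, 27→7, 76→2, 39→4
Mean rank = (7 + 7 + 2 + 4) / 4 = 5.00

5.00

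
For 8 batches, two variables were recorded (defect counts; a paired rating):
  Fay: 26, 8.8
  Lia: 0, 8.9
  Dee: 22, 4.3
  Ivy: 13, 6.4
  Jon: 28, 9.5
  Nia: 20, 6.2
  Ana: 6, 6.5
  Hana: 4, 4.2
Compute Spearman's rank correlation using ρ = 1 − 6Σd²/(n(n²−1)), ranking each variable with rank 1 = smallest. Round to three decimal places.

Ranks of variable 1: 7, 1, 6, 4, 8, 5, 3, 2
Ranks of variable 2: 6, 7, 2, 4, 8, 3, 5, 1
d = r₁ − r₂: 1, -6, 4, 0, 0, 2, -2, 1
d²: 1, 36, 16, 0, 0, 4, 4, 1; Σd² = 62
ρ = 1 − 6·62/(8·63) = 1 − 372/504 = 0.262

0.262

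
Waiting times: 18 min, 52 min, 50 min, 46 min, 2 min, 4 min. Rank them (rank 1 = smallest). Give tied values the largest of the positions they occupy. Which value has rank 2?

Sorted (ascending): 2, 4, 18, 46, 50, 52
No ties — each value takes its position as its rank.
Rank 2 → value 4.

4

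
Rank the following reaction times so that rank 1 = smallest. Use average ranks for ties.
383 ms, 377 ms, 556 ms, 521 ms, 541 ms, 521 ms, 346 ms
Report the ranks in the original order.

Sorted (ascending): 346, 377, 383, 521, 521, 541, 556
The 2 values of 521 occupy positions 4–5 → average rank (4+5)/2 = 4.5.

3, 2, 7, 4.5, 6, 4.5, 1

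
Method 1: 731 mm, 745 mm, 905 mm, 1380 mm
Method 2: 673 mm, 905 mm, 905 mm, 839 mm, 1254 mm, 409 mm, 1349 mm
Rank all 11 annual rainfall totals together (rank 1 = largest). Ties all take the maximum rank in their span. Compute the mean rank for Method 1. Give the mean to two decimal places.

Sorted (descending): 1380, 1349, 1254, 905, 905, 905, 839, 745, 731, 673, 409
The 3 values of 905 occupy positions 4–6 → each gets rank 6.
Method 1 values → pooled ranks: 731→9, 745→8, 905→6, 1380→1
Mean rank = (9 + 8 + 6 + 1) / 4 = 6.00

6.00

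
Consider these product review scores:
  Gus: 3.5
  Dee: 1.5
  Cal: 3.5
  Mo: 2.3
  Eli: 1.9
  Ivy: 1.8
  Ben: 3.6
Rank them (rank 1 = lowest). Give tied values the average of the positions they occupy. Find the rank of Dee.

1

Sorted (ascending): 1.5, 1.8, 1.9, 2.3, 3.5, 3.5, 3.6
The 2 values of 3.5 occupy positions 5–6 → average rank (5+6)/2 = 5.5.
Dee has value 1.5 → rank 1.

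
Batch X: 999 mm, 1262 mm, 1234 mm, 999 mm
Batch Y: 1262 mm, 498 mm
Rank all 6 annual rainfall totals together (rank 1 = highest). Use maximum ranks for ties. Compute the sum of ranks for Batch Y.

Sorted (descending): 1262, 1262, 1234, 999, 999, 498
The 2 values of 1262 occupy positions 1–2 → each gets rank 2.
The 2 values of 999 occupy positions 4–5 → each gets rank 5.
Batch Y values → pooled ranks: 1262→2, 498→6
Rank sum = 2 + 6 = 8

8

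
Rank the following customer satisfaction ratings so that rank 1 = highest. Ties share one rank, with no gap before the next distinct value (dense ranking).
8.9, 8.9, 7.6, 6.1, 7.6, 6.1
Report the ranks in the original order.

Sorted (descending): 8.9, 8.9, 7.6, 7.6, 6.1, 6.1
The 2 values of 8.9 share dense rank 1.
The 2 values of 7.6 share dense rank 2.
The 2 values of 6.1 share dense rank 3.

1, 1, 2, 3, 2, 3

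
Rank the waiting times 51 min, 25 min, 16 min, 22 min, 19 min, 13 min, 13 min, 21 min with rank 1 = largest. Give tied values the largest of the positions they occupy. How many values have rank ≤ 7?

6

Sorted (descending): 51, 25, 22, 21, 19, 16, 13, 13
The 2 values of 13 occupy positions 7–8 → each gets rank 8.
Ranks ≤ 7: {1, 2, 3, 4, 5, 6} → 6 values.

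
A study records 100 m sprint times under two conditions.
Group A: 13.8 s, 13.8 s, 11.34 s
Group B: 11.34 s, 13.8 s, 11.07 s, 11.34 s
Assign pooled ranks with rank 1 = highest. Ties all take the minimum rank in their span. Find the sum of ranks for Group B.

Sorted (descending): 13.8, 13.8, 13.8, 11.34, 11.34, 11.34, 11.07
The 3 values of 13.8 occupy positions 1–3 → each gets rank 1.
The 3 values of 11.34 occupy positions 4–6 → each gets rank 4.
Group B values → pooled ranks: 11.34→4, 13.8→1, 11.07→7, 11.34→4
Rank sum = 4 + 1 + 7 + 4 = 16

16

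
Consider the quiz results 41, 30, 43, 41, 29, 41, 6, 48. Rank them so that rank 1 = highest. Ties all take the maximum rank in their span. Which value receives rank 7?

29

Sorted (descending): 48, 43, 41, 41, 41, 30, 29, 6
The 3 values of 41 occupy positions 3–5 → each gets rank 5.
Rank 7 → value 29.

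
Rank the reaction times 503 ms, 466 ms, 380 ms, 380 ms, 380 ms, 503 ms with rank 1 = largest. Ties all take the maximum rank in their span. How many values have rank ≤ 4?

Sorted (descending): 503, 503, 466, 380, 380, 380
The 2 values of 503 occupy positions 1–2 → each gets rank 2.
The 3 values of 380 occupy positions 4–6 → each gets rank 6.
Ranks ≤ 4: {2, 2, 3} → 3 values.

3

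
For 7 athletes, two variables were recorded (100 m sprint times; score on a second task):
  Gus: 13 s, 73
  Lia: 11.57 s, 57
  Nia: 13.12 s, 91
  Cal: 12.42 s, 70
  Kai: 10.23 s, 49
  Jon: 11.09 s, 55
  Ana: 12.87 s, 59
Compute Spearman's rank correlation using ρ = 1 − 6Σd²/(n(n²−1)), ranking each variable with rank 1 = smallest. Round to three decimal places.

Ranks of variable 1: 6, 3, 7, 4, 1, 2, 5
Ranks of variable 2: 6, 3, 7, 5, 1, 2, 4
d = r₁ − r₂: 0, 0, 0, -1, 0, 0, 1
d²: 0, 0, 0, 1, 0, 0, 1; Σd² = 2
ρ = 1 − 6·2/(7·48) = 1 − 12/336 = 0.964

0.964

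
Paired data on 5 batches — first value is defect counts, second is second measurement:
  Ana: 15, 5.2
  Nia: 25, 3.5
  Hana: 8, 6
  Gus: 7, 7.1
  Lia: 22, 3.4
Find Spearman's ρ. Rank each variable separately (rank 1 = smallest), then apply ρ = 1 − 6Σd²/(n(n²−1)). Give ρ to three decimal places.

-0.900

Ranks of variable 1: 3, 5, 2, 1, 4
Ranks of variable 2: 3, 2, 4, 5, 1
d = r₁ − r₂: 0, 3, -2, -4, 3
d²: 0, 9, 4, 16, 9; Σd² = 38
ρ = 1 − 6·38/(5·24) = 1 − 228/120 = -0.900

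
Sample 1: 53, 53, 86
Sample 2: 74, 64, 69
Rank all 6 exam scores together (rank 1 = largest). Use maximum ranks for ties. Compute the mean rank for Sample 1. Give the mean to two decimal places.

4.33

Sorted (descending): 86, 74, 69, 64, 53, 53
The 2 values of 53 occupy positions 5–6 → each gets rank 6.
Sample 1 values → pooled ranks: 53→6, 53→6, 86→1
Mean rank = (6 + 6 + 1) / 3 = 4.33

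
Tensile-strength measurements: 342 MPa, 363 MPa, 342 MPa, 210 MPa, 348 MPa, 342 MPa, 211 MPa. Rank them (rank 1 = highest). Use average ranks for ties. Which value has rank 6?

211

Sorted (descending): 363, 348, 342, 342, 342, 211, 210
The 3 values of 342 occupy positions 3–5 → average rank 4.
Rank 6 → value 211.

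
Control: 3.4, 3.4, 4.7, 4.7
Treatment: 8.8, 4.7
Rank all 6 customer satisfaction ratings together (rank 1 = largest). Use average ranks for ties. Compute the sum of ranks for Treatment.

4

Sorted (descending): 8.8, 4.7, 4.7, 4.7, 3.4, 3.4
The 3 values of 4.7 occupy positions 2–4 → average rank 3.
The 2 values of 3.4 occupy positions 5–6 → average rank (5+6)/2 = 5.5.
Treatment values → pooled ranks: 8.8→1, 4.7→3
Rank sum = 1 + 3 = 4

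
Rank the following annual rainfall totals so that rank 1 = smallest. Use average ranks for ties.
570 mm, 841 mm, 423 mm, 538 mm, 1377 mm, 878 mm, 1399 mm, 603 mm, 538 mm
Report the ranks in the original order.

4, 6, 1, 2.5, 8, 7, 9, 5, 2.5

Sorted (ascending): 423, 538, 538, 570, 603, 841, 878, 1377, 1399
The 2 values of 538 occupy positions 2–3 → average rank (2+3)/2 = 2.5.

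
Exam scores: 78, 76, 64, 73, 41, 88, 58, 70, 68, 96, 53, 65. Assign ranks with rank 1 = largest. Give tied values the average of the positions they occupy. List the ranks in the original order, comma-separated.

3, 4, 9, 5, 12, 2, 10, 6, 7, 1, 11, 8

Sorted (descending): 96, 88, 78, 76, 73, 70, 68, 65, 64, 58, 53, 41
No ties — each value takes its position as its rank.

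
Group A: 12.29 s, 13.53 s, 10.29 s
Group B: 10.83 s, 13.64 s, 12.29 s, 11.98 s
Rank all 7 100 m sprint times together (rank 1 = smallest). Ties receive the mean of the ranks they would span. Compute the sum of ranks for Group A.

11.5

Sorted (ascending): 10.29, 10.83, 11.98, 12.29, 12.29, 13.53, 13.64
The 2 values of 12.29 occupy positions 4–5 → average rank (4+5)/2 = 4.5.
Group A values → pooled ranks: 12.29→4.5, 13.53→6, 10.29→1
Rank sum = 4.5 + 6 + 1 = 11.5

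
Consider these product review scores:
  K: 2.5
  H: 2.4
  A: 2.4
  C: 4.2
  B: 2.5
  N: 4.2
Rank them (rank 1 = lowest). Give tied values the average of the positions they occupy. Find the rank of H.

1.5

Sorted (ascending): 2.4, 2.4, 2.5, 2.5, 4.2, 4.2
The 2 values of 2.4 occupy positions 1–2 → average rank (1+2)/2 = 1.5.
The 2 values of 2.5 occupy positions 3–4 → average rank (3+4)/2 = 3.5.
The 2 values of 4.2 occupy positions 5–6 → average rank (5+6)/2 = 5.5.
H has value 2.4 → rank 1.5.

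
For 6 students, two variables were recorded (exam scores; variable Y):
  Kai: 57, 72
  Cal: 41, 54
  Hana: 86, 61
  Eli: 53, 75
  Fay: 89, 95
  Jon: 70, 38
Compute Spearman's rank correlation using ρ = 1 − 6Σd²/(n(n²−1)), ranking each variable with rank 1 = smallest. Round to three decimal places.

Ranks of variable 1: 3, 1, 5, 2, 6, 4
Ranks of variable 2: 4, 2, 3, 5, 6, 1
d = r₁ − r₂: -1, -1, 2, -3, 0, 3
d²: 1, 1, 4, 9, 0, 9; Σd² = 24
ρ = 1 − 6·24/(6·35) = 1 − 144/210 = 0.314

0.314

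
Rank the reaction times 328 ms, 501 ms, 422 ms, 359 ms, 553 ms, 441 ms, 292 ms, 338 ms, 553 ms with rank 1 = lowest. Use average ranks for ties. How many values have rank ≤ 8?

7

Sorted (ascending): 292, 328, 338, 359, 422, 441, 501, 553, 553
The 2 values of 553 occupy positions 8–9 → average rank (8+9)/2 = 8.5.
Ranks ≤ 8: {1, 2, 3, 4, 5, 6, 7} → 7 values.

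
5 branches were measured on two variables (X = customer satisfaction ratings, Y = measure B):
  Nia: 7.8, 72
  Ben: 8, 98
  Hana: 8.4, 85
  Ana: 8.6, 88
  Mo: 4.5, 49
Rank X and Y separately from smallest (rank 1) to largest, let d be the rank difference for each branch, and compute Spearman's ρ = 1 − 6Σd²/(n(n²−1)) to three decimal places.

0.700

Ranks of variable 1: 2, 3, 4, 5, 1
Ranks of variable 2: 2, 5, 3, 4, 1
d = r₁ − r₂: 0, -2, 1, 1, 0
d²: 0, 4, 1, 1, 0; Σd² = 6
ρ = 1 − 6·6/(5·24) = 1 − 36/120 = 0.700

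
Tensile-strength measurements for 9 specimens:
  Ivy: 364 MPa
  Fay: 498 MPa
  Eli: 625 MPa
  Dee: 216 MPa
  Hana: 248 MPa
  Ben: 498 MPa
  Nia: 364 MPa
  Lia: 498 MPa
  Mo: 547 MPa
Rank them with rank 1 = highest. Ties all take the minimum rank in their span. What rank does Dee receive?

Sorted (descending): 625, 547, 498, 498, 498, 364, 364, 248, 216
The 3 values of 498 occupy positions 3–5 → each gets rank 3.
The 2 values of 364 occupy positions 6–7 → each gets rank 6.
Dee has value 216 MPa → rank 9.

9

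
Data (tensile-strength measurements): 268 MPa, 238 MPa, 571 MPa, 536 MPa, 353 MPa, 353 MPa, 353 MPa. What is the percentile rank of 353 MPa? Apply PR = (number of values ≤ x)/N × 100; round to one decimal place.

N = 7.
Strictly below 353: 2. Equal to 353: 3.
PR = 5/7 × 100 = 71.4

71.4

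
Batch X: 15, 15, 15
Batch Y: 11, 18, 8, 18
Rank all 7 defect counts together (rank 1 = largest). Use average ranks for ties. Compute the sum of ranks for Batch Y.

Sorted (descending): 18, 18, 15, 15, 15, 11, 8
The 2 values of 18 occupy positions 1–2 → average rank (1+2)/2 = 1.5.
The 3 values of 15 occupy positions 3–5 → average rank 4.
Batch Y values → pooled ranks: 11→6, 18→1.5, 8→7, 18→1.5
Rank sum = 6 + 1.5 + 7 + 1.5 = 16

16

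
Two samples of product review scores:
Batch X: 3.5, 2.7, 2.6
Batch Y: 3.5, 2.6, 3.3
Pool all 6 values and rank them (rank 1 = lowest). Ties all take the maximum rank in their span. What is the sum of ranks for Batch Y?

12

Sorted (ascending): 2.6, 2.6, 2.7, 3.3, 3.5, 3.5
The 2 values of 2.6 occupy positions 1–2 → each gets rank 2.
The 2 values of 3.5 occupy positions 5–6 → each gets rank 6.
Batch Y values → pooled ranks: 3.5→6, 2.6→2, 3.3→4
Rank sum = 6 + 2 + 4 = 12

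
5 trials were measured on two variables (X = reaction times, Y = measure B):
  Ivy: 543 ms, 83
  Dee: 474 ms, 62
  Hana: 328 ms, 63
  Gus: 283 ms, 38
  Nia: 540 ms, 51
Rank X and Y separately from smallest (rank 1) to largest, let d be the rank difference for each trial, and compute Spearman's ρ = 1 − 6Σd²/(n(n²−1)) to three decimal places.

0.600

Ranks of variable 1: 5, 3, 2, 1, 4
Ranks of variable 2: 5, 3, 4, 1, 2
d = r₁ − r₂: 0, 0, -2, 0, 2
d²: 0, 0, 4, 0, 4; Σd² = 8
ρ = 1 − 6·8/(5·24) = 1 − 48/120 = 0.600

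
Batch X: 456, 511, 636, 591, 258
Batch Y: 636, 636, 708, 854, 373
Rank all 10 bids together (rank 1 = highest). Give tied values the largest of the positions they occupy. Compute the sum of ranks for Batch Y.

Sorted (descending): 854, 708, 636, 636, 636, 591, 511, 456, 373, 258
The 3 values of 636 occupy positions 3–5 → each gets rank 5.
Batch Y values → pooled ranks: 636→5, 636→5, 708→2, 854→1, 373→9
Rank sum = 5 + 5 + 2 + 1 + 9 = 22

22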